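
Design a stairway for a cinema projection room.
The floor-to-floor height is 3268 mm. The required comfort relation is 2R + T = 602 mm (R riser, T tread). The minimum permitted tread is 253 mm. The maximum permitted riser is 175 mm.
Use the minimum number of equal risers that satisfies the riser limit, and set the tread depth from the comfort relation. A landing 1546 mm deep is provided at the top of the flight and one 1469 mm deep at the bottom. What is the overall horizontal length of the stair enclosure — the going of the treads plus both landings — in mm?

3268 / 175 = 18.674 → round up to 19 risers.
R = 3268 ÷ 19 = 172 mm.
T = 602 − 2·172 = 258 mm, which satisfies the 253 mm minimum.
Treads = 19 − 1 = 18; going = 18 × 258 = 4644 mm.
Add landings: 4644 + 1546 + 1469 = 7659 mm.

7659 mm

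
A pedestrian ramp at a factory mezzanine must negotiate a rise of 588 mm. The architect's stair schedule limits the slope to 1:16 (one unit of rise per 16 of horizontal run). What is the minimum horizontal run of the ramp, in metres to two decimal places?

9.41 m

Run = rise × 16 = 588 × 16 = 9408 mm.
9408 mm = 9.41 m.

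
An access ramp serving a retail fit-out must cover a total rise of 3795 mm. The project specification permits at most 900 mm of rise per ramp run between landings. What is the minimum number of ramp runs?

5 runs

⌈3795/900⌉ = 5 ramp runs.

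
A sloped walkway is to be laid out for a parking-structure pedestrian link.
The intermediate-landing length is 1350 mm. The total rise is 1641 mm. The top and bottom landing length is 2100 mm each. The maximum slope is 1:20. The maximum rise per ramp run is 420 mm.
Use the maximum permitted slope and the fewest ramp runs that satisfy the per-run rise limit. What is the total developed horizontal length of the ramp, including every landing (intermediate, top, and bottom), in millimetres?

41070 mm

At most 420 each: 1641/420 = 3.91, giving 4 ramp runs. That means 3 intermediate landings.
Ramp run (horizontal) at 1:20: 1641 × 20 = 32820 mm.
Intermediate landings: 3 × 1350 = 4050 mm.
Top and bottom landings: 2 × 2100 = 4200 mm.
Total = 32820 + 4050 + 4200 = 41070 mm.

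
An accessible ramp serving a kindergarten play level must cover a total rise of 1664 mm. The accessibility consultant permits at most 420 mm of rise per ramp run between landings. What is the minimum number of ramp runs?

4 runs

⌈1664/420⌉ = 4 ramp runs.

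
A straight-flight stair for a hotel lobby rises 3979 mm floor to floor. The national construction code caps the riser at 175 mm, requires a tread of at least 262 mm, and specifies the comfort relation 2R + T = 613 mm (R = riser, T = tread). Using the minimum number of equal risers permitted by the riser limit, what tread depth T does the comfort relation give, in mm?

267 mm

3979 / 175 = 22.737 → round up to 23 risers.
Riser R = 3979 / 23 = 173 mm, within the 175 mm limit.
T = 613 − 2·173 = 267 mm, which satisfies the 262 mm minimum.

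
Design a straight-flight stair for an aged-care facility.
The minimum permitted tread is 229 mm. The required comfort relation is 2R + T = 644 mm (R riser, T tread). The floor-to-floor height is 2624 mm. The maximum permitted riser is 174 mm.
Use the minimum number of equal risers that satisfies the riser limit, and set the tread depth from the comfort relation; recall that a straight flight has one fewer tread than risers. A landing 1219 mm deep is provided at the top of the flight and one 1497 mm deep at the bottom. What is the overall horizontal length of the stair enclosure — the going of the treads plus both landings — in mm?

7456 mm

2624 / 174 = 15.080 → round up to 16 risers.
Each riser is 2624/16 = 164 mm (≤ 174 mm).
From 2R + T = 644: T = 644 − 328 = 316 mm.
16 risers give 15 treads; going = 15 × 316 = 4740 mm.
Enclosure = 4740 + 1219 + 1497 = 7456 mm.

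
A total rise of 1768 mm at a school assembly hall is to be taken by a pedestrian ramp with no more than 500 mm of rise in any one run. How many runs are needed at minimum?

At most 500 each: 1768/500 = 3.54, giving 4 ramp runs.

4 runs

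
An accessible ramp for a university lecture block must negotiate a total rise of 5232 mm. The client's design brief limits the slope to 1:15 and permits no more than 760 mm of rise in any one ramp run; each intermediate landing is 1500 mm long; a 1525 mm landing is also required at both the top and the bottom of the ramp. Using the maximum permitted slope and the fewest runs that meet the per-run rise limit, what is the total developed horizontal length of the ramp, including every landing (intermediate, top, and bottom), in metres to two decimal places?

⌈5232/760⌉ = 7 ramp runs. That means 6 intermediate landings.
Ramp run (horizontal) at 1:15: 5232 × 15 = 78480 mm.
Intermediate landings: 6 × 1500 = 9000 mm.
Top and bottom landings: 2 × 1525 = 3050 mm.
Total = 78480 + 9000 + 3050 = 90530 mm.
= 90.53 m.

90.53 m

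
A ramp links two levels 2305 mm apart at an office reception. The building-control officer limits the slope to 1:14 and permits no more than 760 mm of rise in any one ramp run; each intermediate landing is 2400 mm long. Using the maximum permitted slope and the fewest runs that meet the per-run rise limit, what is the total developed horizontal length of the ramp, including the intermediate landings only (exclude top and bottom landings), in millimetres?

39470 mm

2305 / 760 = 3.03, so 4 ramp runs are needed. That means 3 intermediate landings.
Horizontal run for 2305 mm of rise at 1:14 is 2305 × 14 = 32270 mm.
3 intermediate landings contribute 3 × 2400 = 7200 mm.
Developed length = 32270 + 7200 = 39470 mm.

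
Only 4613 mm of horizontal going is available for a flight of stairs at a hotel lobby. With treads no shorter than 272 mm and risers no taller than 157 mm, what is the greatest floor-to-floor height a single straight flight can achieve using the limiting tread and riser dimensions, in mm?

Treads that fit: ⌊4613 / 272⌋ = 16.
Risers = treads + 1 = 17.
Maximum height = 17 × 157 = 2669 mm.

2669 mm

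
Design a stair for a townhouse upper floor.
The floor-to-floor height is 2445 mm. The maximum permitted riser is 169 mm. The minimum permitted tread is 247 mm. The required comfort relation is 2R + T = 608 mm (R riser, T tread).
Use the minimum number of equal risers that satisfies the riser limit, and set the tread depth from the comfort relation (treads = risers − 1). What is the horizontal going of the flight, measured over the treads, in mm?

2445 / 169 = 14.467 → round up to 15 risers.
Riser R = 2445 / 15 = 163 mm, within the 169 mm limit.
Tread T = 608 − 2 × 163 = 282 mm (≥ 247 mm).
15 risers give 14 treads; going = 14 × 282 = 3948 mm.

3948 mm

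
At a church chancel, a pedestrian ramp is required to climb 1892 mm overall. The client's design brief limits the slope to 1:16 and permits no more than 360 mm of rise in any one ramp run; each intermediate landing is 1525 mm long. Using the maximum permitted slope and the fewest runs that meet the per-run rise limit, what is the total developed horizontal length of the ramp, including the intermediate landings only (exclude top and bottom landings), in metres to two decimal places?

37.90 m

1892 / 360 = 5.26, so 6 ramp runs are needed. That means 5 intermediate landings.
Horizontal run for 1892 mm of rise at 1:16 is 1892 × 16 = 30272 mm.
5 intermediate landings contribute 5 × 1525 = 7625 mm.
Total developed length = 30272 + 7625 = 37897 mm.
= 37.90 m.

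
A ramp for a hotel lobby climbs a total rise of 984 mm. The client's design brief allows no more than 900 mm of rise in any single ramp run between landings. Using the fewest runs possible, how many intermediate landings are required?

984 / 900 = 1.093 → round up to 2 ramp runs.
2 runs are separated by 1 intermediate landings.

1 intermediate landings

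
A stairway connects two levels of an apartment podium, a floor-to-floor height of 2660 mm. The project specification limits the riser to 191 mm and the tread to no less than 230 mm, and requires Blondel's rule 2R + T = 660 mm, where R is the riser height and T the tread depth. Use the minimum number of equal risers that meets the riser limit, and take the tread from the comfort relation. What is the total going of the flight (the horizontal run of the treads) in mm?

2660 / 191 = 13.93, so 14 risers are needed.
R = 2660 ÷ 14 = 190 mm.
T = 660 − 2·190 = 280 mm, which satisfies the 230 mm minimum.
Treads = 14 − 1 = 13; going = 13 × 280 = 3640 mm.

3640 mm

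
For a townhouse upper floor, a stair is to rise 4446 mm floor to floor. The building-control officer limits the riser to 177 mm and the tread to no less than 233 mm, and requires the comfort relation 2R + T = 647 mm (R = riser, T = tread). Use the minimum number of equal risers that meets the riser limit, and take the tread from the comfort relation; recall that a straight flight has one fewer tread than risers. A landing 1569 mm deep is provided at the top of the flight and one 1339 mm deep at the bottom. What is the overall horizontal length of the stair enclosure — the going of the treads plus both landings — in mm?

At most 177 each: 4446/177 = 25.12, giving 26 risers.
Riser R = 4446 / 26 = 171 mm, within the 177 mm limit.
From 2R + T = 647: T = 647 − 342 = 305 mm.
Treads = 26 − 1 = 25; going = 25 × 305 = 7625 mm.
Add landings: 7625 + 1569 + 1339 = 10533 mm.

10533 mm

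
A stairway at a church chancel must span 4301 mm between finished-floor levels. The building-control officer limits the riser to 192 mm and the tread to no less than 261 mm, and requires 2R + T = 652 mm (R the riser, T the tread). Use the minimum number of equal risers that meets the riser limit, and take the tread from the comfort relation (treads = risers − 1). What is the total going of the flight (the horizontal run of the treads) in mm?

At most 192 each: 4301/192 = 22.40, giving 23 risers.
R = 4301 ÷ 23 = 187 mm.
Tread T = 652 − 2 × 187 = 278 mm (≥ 261 mm).
23 risers give 22 treads; going = 22 × 278 = 6116 mm.

6116 mm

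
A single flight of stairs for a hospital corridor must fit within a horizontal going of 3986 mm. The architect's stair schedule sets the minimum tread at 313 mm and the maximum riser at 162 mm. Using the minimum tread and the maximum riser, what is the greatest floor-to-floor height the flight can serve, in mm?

2106 mm

Treads that fit: ⌊3986 / 313⌋ = 12.
Risers = treads + 1 = 13.
Maximum height = 13 × 162 = 2106 mm.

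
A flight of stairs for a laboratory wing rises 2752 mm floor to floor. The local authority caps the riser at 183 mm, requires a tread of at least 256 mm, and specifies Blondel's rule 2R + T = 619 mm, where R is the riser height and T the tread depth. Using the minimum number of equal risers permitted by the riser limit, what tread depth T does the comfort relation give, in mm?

275 mm

2752 / 183 = 15.04, so 16 risers are needed.
Riser R = 2752 / 16 = 172 mm, within the 183 mm limit.
Tread T = 619 − 2 × 172 = 275 mm (≥ 256 mm).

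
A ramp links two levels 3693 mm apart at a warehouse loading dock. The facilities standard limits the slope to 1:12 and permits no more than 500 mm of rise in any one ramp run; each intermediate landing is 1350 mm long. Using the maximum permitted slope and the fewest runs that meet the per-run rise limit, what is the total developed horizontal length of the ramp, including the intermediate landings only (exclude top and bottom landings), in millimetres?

53766 mm

3693 / 500 = 7.39, so 8 ramp runs are needed. That means 7 intermediate landings.
Horizontal run for 3693 mm of rise at 1:12 is 3693 × 12 = 44316 mm.
7 intermediate landings contribute 7 × 1350 = 9450 mm.
Developed length = 44316 + 9450 = 53766 mm.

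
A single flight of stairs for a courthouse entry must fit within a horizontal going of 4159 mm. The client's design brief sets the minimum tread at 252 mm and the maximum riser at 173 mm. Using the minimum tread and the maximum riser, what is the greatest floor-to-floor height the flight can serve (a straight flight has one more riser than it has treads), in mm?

Treads that fit: ⌊4159 / 252⌋ = 16.
Risers = treads + 1 = 17.
Maximum height = 17 × 173 = 2941 mm.

2941 mm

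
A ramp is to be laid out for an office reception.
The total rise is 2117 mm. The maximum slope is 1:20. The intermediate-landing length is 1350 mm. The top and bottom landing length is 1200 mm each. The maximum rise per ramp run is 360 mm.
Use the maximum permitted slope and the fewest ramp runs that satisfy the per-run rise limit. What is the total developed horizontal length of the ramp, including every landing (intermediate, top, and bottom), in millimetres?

51490 mm

2117 / 360 = 5.88, so 6 ramp runs are needed. That means 5 intermediate landings.
Ramp run (horizontal) at 1:20: 2117 × 20 = 42340 mm.
Intermediate landings: 5 × 1350 = 6750 mm.
Top and bottom landings: 2 × 1200 = 2400 mm.
Total = 42340 + 6750 + 2400 = 51490 mm.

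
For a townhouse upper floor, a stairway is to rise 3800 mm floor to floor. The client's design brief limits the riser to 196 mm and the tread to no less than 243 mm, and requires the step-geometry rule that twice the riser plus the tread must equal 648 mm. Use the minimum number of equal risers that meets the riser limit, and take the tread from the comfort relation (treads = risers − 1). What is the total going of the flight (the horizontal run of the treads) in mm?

⌈3800/196⌉ = 20 risers.
Riser R = 3800 / 20 = 190 mm, within the 196 mm limit.
From 2R + T = 648: T = 648 − 380 = 268 mm.
20 risers give 19 treads; going = 19 × 268 = 5092 mm.

5092 mm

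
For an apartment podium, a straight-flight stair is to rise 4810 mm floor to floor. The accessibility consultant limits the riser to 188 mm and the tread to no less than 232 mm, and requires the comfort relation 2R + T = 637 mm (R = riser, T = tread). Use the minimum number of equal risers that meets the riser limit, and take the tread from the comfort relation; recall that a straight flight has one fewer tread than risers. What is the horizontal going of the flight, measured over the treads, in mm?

6675 mm

4810 / 188 = 25.585 → round up to 26 risers.
R = 4810 ÷ 26 = 185 mm.
From 2R + T = 637: T = 637 − 370 = 267 mm.
Treads = 26 − 1 = 25; going = 25 × 267 = 6675 mm.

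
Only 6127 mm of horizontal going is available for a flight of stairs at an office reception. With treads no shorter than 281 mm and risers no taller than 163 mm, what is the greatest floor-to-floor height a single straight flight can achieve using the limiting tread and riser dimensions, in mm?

3586 mm

6127 / 281 = 21.80, so 21 treads fit.
Risers = treads + 1 = 22.
Maximum height = 22 × 163 = 3586 mm.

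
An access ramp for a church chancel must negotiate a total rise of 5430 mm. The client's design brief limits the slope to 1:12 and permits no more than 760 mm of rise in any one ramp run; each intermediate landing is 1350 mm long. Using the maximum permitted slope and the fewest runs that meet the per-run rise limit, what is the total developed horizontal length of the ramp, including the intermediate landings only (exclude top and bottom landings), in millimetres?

74610 mm

5430 / 760 = 7.145 → round up to 8 ramp runs. That means 7 intermediate landings.
Horizontal run for 5430 mm of rise at 1:12 is 5430 × 12 = 65160 mm.
7 intermediate landings contribute 7 × 1350 = 9450 mm.
Developed length = 65160 + 9450 = 74610 mm.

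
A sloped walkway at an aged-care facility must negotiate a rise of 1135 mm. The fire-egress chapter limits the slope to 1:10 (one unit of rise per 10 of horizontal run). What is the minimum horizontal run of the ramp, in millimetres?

11350 mm

Run = rise × 10 = 1135 × 10 = 11350 mm.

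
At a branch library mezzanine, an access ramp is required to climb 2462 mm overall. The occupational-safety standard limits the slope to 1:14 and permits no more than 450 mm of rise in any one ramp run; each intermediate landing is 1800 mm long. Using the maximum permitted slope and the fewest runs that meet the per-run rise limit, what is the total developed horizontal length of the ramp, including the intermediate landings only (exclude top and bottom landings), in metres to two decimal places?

43.47 m

⌈2462/450⌉ = 6 ramp runs. That means 5 intermediate landings.
Ramp run (horizontal) at 1:14: 2462 × 14 = 34468 mm.
Intermediate landings: 5 × 1800 = 9000 mm.
Total developed length = 34468 + 9000 = 43468 mm.
= 43.47 m.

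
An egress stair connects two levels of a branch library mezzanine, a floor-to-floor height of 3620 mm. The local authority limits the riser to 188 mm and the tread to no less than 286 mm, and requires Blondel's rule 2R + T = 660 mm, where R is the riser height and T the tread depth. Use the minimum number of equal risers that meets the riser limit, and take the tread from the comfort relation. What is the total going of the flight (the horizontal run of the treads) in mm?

5662 mm

3620 / 188 = 19.255 → round up to 20 risers.
Each riser is 3620/20 = 181 mm (≤ 188 mm).
T = 660 − 2·181 = 298 mm, which satisfies the 286 mm minimum.
Treads = 20 − 1 = 19; going = 19 × 298 = 5662 mm.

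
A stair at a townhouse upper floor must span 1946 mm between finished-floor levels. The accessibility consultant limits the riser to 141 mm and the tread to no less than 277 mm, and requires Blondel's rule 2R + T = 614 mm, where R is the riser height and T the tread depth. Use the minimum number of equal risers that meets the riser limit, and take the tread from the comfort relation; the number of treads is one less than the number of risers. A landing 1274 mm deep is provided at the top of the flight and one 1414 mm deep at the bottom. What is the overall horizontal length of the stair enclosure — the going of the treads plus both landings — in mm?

7056 mm

1946 / 141 = 13.80, so 14 risers are needed.
R = 1946 ÷ 14 = 139 mm.
Tread T = 614 − 2 × 139 = 336 mm (≥ 277 mm).
14 risers give 13 treads; going = 13 × 336 = 4368 mm.
Enclosure = 4368 + 1274 + 1414 = 7056 mm.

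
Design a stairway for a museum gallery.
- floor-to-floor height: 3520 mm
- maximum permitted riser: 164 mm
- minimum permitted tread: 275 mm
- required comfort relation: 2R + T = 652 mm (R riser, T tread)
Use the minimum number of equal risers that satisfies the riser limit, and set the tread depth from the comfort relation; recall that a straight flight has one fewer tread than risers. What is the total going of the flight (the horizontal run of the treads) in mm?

6972 mm

3520 / 164 = 21.463 → round up to 22 risers.
Each riser is 3520/22 = 160 mm (≤ 164 mm).
Tread T = 652 − 2 × 160 = 332 mm (≥ 275 mm).
Going = (22 − 1) × 332 = 6972 mm.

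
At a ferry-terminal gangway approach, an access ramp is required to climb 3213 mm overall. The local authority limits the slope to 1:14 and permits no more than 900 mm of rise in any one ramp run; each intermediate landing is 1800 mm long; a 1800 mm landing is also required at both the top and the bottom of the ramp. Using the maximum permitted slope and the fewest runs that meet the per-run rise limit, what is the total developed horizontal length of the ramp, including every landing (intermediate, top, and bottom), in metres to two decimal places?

At most 900 each: 3213/900 = 3.57, giving 4 ramp runs. That means 3 intermediate landings.
Ramp run (horizontal) at 1:14: 3213 × 14 = 44982 mm.
3 intermediate landings contribute 3 × 1800 = 5400 mm.
Top and bottom landings: 2 × 1800 = 3600 mm.
Total = 44982 + 5400 + 3600 = 53982 mm.
= 53.98 m.

53.98 m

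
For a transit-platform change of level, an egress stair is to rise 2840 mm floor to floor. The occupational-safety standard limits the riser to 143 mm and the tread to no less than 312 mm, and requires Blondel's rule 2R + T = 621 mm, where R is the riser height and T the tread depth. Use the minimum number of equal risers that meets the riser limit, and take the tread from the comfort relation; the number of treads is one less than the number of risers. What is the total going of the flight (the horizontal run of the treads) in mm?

6403 mm

2840 / 143 = 19.860 → round up to 20 risers.
R = 2840 ÷ 20 = 142 mm.
Tread T = 621 − 2 × 142 = 337 mm (≥ 312 mm).
20 risers give 19 treads; going = 19 × 337 = 6403 mm.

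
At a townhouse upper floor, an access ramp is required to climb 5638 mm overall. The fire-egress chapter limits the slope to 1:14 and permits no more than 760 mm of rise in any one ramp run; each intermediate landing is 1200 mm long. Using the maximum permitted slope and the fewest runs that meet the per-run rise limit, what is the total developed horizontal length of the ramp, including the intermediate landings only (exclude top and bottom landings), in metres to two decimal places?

5638 / 760 = 7.418 → round up to 8 ramp runs. That means 7 intermediate landings.
Ramp run (horizontal) at 1:14: 5638 × 14 = 78932 mm.
7 intermediate landings contribute 7 × 1200 = 8400 mm.
Developed length = 78932 + 8400 = 87332 mm.
= 87.33 m.

87.33 m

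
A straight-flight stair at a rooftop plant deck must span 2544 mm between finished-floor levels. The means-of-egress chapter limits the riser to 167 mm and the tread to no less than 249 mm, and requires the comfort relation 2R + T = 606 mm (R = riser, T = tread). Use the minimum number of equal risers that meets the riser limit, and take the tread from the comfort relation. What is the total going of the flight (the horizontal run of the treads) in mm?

4320 mm

2544 / 167 = 15.234 → round up to 16 risers.
Each riser is 2544/16 = 159 mm (≤ 167 mm).
From 2R + T = 606: T = 606 − 318 = 288 mm.
Going = (16 − 1) × 288 = 4320 mm.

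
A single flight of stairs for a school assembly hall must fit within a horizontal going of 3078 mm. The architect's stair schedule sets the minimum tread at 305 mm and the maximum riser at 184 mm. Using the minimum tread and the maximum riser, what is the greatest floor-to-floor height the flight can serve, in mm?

3078 / 305 = 10.09, so 10 treads fit.
Risers = treads + 1 = 11.
Maximum height = 11 × 184 = 2024 mm.

2024 mm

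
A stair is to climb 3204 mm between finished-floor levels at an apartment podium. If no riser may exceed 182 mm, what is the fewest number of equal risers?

At most 182 each: 3204/182 = 17.60, giving 18 risers.

18 risers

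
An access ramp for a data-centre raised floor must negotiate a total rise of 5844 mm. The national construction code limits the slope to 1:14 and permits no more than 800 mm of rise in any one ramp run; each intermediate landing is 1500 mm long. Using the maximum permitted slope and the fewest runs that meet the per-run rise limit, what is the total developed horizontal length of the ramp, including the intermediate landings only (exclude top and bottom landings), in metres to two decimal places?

5844 / 800 = 7.30, so 8 ramp runs are needed. That means 7 intermediate landings.
Ramp run (horizontal) at 1:14: 5844 × 14 = 81816 mm.
7 intermediate landings contribute 7 × 1500 = 10500 mm.
Developed length = 81816 + 10500 = 92316 mm.
= 92.32 m.

92.32 m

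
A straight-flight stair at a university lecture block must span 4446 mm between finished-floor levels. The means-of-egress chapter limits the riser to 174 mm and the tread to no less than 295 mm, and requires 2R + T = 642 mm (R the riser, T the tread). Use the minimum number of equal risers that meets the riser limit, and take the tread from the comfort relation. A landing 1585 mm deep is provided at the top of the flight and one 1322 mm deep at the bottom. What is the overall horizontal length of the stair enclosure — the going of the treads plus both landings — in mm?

4446 / 174 = 25.55, so 26 risers are needed.
R = 4446 ÷ 26 = 171 mm.
T = 642 − 2·171 = 300 mm, which satisfies the 295 mm minimum.
Going = (26 − 1) × 300 = 7500 mm.
Enclosure = 7500 + 1585 + 1322 = 10407 mm.

10407 mm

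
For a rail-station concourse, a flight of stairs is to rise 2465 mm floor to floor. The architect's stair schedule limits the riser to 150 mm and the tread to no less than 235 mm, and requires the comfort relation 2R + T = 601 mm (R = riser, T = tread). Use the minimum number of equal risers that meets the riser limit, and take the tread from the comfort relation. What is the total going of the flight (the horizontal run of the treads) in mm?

2465 / 150 = 16.433 → round up to 17 risers.
Each riser is 2465/17 = 145 mm (≤ 150 mm).
From 2R + T = 601: T = 601 − 290 = 311 mm.
17 risers give 16 treads; going = 16 × 311 = 4976 mm.

4976 mm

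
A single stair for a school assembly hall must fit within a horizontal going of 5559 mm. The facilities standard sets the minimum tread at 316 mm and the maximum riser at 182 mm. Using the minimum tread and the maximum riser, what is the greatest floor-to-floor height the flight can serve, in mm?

Treads that fit: ⌊5559 / 316⌋ = 17.
Risers = treads + 1 = 18.
Maximum height = 18 × 182 = 3276 mm.

3276 mm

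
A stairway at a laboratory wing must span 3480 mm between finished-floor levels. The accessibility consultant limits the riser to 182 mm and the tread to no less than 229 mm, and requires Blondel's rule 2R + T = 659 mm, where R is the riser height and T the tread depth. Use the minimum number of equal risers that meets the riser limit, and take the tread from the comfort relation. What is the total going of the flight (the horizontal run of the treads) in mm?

5909 mm

3480 / 182 = 19.121 → round up to 20 risers.
Each riser is 3480/20 = 174 mm (≤ 182 mm).
From 2R + T = 659: T = 659 − 348 = 311 mm.
Going = (20 − 1) × 311 = 5909 mm.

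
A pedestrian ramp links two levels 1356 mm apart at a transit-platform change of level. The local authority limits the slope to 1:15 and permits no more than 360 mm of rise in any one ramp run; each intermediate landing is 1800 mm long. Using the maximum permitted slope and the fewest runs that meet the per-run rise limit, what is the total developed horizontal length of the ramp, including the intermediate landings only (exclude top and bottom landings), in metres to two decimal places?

25.74 m

1356 / 360 = 3.77, so 4 ramp runs are needed. That means 3 intermediate landings.
Ramp run (horizontal) at 1:15: 1356 × 15 = 20340 mm.
3 intermediate landings contribute 3 × 1800 = 5400 mm.
Total developed length = 20340 + 5400 = 25740 mm.
= 25.74 m.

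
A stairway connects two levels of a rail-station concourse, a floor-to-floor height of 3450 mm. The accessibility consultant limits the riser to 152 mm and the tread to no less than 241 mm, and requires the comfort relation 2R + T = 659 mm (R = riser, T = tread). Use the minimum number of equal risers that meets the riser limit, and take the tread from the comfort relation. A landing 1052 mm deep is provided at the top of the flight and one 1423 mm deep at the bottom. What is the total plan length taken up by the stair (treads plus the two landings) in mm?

10373 mm

3450 / 152 = 22.70, so 23 risers are needed.
Riser R = 3450 / 23 = 150 mm, within the 152 mm limit.
T = 659 − 2·150 = 359 mm, which satisfies the 241 mm minimum.
Treads = 23 − 1 = 22; going = 22 × 359 = 7898 mm.
Add landings: 7898 + 1052 + 1423 = 10373 mm.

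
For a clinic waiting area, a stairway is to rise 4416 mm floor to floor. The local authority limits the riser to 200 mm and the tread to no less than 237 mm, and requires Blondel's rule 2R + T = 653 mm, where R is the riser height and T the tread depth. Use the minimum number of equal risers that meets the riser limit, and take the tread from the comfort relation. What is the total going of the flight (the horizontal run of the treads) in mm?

At most 200 each: 4416/200 = 22.08, giving 23 risers.
Riser R = 4416 / 23 = 192 mm, within the 200 mm limit.
T = 653 − 2·192 = 269 mm, which satisfies the 237 mm minimum.
Going = (23 − 1) × 269 = 5918 mm.

5918 mm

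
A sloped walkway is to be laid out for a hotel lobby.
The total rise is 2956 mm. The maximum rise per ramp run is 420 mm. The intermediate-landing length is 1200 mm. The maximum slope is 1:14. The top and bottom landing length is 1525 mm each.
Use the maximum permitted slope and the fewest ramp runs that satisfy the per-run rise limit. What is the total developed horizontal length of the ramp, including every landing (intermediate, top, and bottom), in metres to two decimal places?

2956 / 420 = 7.038 → round up to 8 ramp runs. That means 7 intermediate landings.
Horizontal run for 2956 mm of rise at 1:14 is 2956 × 14 = 41384 mm.
7 intermediate landings contribute 7 × 1200 = 8400 mm.
Top and bottom landings: 2 × 1525 = 3050 mm.
Total = 41384 + 8400 + 3050 = 52834 mm.
= 52.83 m.

52.83 m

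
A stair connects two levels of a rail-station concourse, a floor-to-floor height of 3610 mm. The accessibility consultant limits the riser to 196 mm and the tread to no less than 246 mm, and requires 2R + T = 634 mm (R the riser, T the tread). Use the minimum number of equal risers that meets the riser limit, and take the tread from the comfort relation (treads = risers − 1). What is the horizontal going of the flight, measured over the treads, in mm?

At most 196 each: 3610/196 = 18.42, giving 19 risers.
Riser R = 3610 / 19 = 190 mm, within the 196 mm limit.
Tread T = 634 − 2 × 190 = 254 mm (≥ 246 mm).
Treads = 19 − 1 = 18; going = 18 × 254 = 4572 mm.

4572 mm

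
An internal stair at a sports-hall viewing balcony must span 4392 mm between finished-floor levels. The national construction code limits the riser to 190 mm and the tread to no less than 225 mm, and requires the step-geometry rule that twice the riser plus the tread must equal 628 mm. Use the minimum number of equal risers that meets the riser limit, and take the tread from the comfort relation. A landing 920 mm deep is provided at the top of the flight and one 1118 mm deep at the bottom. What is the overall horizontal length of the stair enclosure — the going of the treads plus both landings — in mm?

8064 mm

4392 / 190 = 23.116 → round up to 24 risers.
R = 4392 ÷ 24 = 183 mm.
From 2R + T = 628: T = 628 − 366 = 262 mm.
Going = (24 − 1) × 262 = 6026 mm.
Add landings: 6026 + 920 + 1118 = 8064 mm.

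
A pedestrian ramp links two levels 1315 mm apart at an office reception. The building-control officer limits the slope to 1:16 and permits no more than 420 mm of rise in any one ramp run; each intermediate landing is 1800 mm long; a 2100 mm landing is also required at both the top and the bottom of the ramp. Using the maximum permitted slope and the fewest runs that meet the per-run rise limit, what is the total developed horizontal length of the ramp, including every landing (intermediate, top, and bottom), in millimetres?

30640 mm

1315 / 420 = 3.13, so 4 ramp runs are needed. That means 3 intermediate landings.
Horizontal run for 1315 mm of rise at 1:16 is 1315 × 16 = 21040 mm.
3 intermediate landings contribute 3 × 1800 = 5400 mm.
Top and bottom landings: 2 × 2100 = 4200 mm.
Total = 21040 + 5400 + 4200 = 30640 mm.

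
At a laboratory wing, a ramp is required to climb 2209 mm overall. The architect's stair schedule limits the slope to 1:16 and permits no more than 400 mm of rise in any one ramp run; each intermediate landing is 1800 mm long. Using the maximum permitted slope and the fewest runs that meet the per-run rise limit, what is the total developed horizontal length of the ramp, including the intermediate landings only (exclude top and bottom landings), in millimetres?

2209 / 400 = 5.52, so 6 ramp runs are needed. That means 5 intermediate landings.
Ramp run (horizontal) at 1:16: 2209 × 16 = 35344 mm.
Intermediate landings: 5 × 1800 = 9000 mm.
Developed length = 35344 + 9000 = 44344 mm.

44344 mm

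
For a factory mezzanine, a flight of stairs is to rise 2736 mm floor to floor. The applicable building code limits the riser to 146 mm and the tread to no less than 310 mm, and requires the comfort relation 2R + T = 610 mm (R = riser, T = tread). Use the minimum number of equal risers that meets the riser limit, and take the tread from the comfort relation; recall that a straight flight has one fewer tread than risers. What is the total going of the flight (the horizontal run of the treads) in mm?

2736 / 146 = 18.74, so 19 risers are needed.
R = 2736 ÷ 19 = 144 mm.
T = 610 − 2·144 = 322 mm, which satisfies the 310 mm minimum.
Going = (19 − 1) × 322 = 5796 mm.

5796 mm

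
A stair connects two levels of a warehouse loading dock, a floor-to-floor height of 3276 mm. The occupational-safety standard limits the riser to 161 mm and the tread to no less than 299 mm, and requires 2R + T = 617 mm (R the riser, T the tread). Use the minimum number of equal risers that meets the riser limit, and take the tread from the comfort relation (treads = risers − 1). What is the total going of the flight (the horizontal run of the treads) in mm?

6100 mm

At most 161 each: 3276/161 = 20.35, giving 21 risers.
R = 3276 ÷ 21 = 156 mm.
From 2R + T = 617: T = 617 − 312 = 305 mm.
21 risers give 20 treads; going = 20 × 305 = 6100 mm.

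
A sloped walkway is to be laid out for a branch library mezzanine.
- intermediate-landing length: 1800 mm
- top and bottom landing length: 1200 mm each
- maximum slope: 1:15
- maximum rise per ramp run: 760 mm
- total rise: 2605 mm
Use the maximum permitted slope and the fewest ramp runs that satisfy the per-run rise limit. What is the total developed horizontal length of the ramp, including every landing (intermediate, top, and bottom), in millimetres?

46875 mm

At most 760 each: 2605/760 = 3.43, giving 4 ramp runs. That means 3 intermediate landings.
Horizontal run for 2605 mm of rise at 1:15 is 2605 × 15 = 39075 mm.
Intermediate landings: 3 × 1800 = 5400 mm.
Top and bottom landings: 2 × 1200 = 2400 mm.
Total = 39075 + 5400 + 2400 = 46875 mm.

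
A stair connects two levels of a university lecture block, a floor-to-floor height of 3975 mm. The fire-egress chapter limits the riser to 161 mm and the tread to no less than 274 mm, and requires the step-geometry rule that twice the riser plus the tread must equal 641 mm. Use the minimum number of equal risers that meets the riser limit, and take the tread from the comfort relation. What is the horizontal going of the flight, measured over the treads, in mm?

⌈3975/161⌉ = 25 risers.
Each riser is 3975/25 = 159 mm (≤ 161 mm).
From 2R + T = 641: T = 641 − 318 = 323 mm.
Treads = 25 − 1 = 24; going = 24 × 323 = 7752 mm.

7752 mm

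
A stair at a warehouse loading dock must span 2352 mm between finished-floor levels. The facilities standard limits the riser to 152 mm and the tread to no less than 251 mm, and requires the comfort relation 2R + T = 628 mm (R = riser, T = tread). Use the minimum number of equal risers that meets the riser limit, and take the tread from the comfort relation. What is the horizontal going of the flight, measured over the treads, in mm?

2352 / 152 = 15.474 → round up to 16 risers.
Riser R = 2352 / 16 = 147 mm, within the 152 mm limit.
T = 628 − 2·147 = 334 mm, which satisfies the 251 mm minimum.
Going = (16 − 1) × 334 = 5010 mm.

5010 mm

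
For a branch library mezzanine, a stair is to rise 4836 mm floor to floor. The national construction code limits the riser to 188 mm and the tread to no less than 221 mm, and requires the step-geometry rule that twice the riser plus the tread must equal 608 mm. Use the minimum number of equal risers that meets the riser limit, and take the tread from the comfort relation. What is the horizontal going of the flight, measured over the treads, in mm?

4836 / 188 = 25.72, so 26 risers are needed.
R = 4836 ÷ 26 = 186 mm.
Tread T = 608 − 2 × 186 = 236 mm (≥ 221 mm).
Treads = 26 − 1 = 25; going = 25 × 236 = 5900 mm.

5900 mm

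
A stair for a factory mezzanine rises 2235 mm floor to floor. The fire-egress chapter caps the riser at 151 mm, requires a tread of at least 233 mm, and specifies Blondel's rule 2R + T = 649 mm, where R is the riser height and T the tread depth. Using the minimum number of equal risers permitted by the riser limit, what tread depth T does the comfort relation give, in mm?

351 mm

⌈2235/151⌉ = 15 risers.
Riser R = 2235 / 15 = 149 mm, within the 151 mm limit.
Tread T = 649 − 2 × 149 = 351 mm (≥ 233 mm).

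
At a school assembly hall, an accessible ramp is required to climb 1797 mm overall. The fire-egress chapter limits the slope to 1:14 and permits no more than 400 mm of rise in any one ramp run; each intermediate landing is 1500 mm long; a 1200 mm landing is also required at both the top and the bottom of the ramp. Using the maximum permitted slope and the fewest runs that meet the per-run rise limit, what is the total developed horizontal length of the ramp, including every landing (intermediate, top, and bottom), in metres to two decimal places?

⌈1797/400⌉ = 5 ramp runs. That means 4 intermediate landings.
Ramp run (horizontal) at 1:14: 1797 × 14 = 25158 mm.
4 intermediate landings contribute 4 × 1500 = 6000 mm.
Top and bottom landings: 2 × 1200 = 2400 mm.
Total = 25158 + 6000 + 2400 = 33558 mm.
= 33.56 m.

33.56 m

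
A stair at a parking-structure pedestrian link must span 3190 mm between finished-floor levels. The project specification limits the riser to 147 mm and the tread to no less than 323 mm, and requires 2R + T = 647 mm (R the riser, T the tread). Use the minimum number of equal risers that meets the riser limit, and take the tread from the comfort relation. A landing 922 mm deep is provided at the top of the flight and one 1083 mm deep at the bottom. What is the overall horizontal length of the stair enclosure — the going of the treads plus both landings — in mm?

9502 mm

⌈3190/147⌉ = 22 risers.
Each riser is 3190/22 = 145 mm (≤ 147 mm).
From 2R + T = 647: T = 647 − 290 = 357 mm.
Treads = 22 − 1 = 21; going = 21 × 357 = 7497 mm.
Add landings: 7497 + 922 + 1083 = 9502 mm.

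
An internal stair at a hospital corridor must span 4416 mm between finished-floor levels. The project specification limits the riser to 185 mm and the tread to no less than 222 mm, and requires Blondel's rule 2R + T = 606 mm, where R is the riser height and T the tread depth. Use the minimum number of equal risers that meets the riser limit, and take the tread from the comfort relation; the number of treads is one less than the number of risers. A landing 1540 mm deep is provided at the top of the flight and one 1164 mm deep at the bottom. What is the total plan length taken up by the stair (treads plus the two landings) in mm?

At most 185 each: 4416/185 = 23.87, giving 24 risers.
Each riser is 4416/24 = 184 mm (≤ 185 mm).
From 2R + T = 606: T = 606 − 368 = 238 mm.
Going = (24 − 1) × 238 = 5474 mm.
Enclosure = 5474 + 1540 + 1164 = 8178 mm.

8178 mm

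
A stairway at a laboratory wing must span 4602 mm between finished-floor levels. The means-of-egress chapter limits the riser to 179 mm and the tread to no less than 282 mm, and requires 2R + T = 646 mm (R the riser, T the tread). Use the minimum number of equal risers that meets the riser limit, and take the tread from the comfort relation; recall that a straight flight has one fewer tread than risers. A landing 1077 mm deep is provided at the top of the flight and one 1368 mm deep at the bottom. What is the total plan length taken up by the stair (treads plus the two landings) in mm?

4602 / 179 = 25.71, so 26 risers are needed.
R = 4602 ÷ 26 = 177 mm.
From 2R + T = 646: T = 646 − 354 = 292 mm.
Going = (26 − 1) × 292 = 7300 mm.
Enclosure = 7300 + 1077 + 1368 = 9745 mm.

9745 mm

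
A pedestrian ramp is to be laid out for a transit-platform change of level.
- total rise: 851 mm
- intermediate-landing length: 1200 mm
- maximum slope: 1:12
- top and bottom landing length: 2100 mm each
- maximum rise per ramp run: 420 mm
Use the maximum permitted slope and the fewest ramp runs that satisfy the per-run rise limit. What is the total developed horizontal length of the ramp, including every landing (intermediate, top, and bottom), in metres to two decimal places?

851 / 420 = 2.026 → round up to 3 ramp runs. That means 2 intermediate landings.
Ramp run (horizontal) at 1:12: 851 × 12 = 10212 mm.
Intermediate landings: 2 × 1200 = 2400 mm.
Top and bottom landings: 2 × 2100 = 4200 mm.
Total = 10212 + 2400 + 4200 = 16812 mm.
= 16.81 m.

16.81 m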